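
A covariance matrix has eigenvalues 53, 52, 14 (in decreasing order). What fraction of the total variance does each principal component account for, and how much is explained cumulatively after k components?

Step 1 — total variance = trace(Sigma) = Σ λ_i = 53 + 52 + 14 = 119.

Step 2 — fraction explained by component i = λ_i / Σ λ:
  PC1: 53/119 = 0.4454
  PC2: 52/119 = 0.437
  PC3: 14/119 = 0.1176

Step 3 — cumulative fraction after k components = (λ_1 + ... + λ_k) / Σ λ:
  k = 1: 53/119 = 0.4454
  k = 2: (53 + 52)/119 = 105/119 = 0.8824
  k = 3: (53 + 52 + 14)/119 = 119/119 = 1

Summary (fraction, with percent):

explained: PC1 0.4454 (44.54%), PC2 0.437 (43.7%), PC3 0.1176 (11.76%);  cumulative: 0.4454, 0.8824, 1


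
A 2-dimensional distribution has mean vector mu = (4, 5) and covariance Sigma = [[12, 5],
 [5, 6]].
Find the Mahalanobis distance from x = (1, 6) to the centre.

Step 1 — centre the observation: (x - mu) = (-3, 1).

Step 2 — invert Sigma. det(Sigma) = 12·6 - (5)² = 47.
  Sigma^{-1} = (1/det) · [[d, -b], [-b, a]] = [[0.1277, -0.1064],
 [-0.1064, 0.2553]].

Step 3 — form the quadratic (x - mu)^T · Sigma^{-1} · (x - mu):
  Sigma^{-1} · (x - mu) = (-0.4894, 0.5745).
  (x - mu)^T · [Sigma^{-1} · (x - mu)] = (-3)·(-0.4894) + (1)·(0.5745) = 2.0426.

Step 4 — take square root: d = √(2.0426) ≈ 1.4292.

d(x, mu) = √(2.0426) ≈ 1.4292


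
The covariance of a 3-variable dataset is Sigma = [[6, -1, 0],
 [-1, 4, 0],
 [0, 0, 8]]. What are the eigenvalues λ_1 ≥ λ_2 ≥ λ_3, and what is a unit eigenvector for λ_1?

Step 1 — characteristic polynomial p(λ) = det(λI - Sigma) = λ³ - tr·λ² + c_1·λ - det, where tr = trace, c_1 = sum of the principal 2×2 minors, det = det(Sigma):
  tr = 6 + 4 + 8 = 18,
  c_1 = (6·4 - (-1)²) + (6·8 - (0)²) + (4·8 - (0)²) = 23 + 48 + 32 = 103,
  det = 6·(4·8 - (0)²) - (-1)·((-1)·8 - (0)·(0)) + (0)·((-1)·(0) - 4·(0)) = 6·(32) - (-1)·(-8) + (0)·(0) = 184.
  So p(λ) = λ³ - 18λ² + 103λ - 184.
Step 2 — look for an integer root (rational root theorem: any rational root is an integer divisor of 184). Testing λ = 8:
  p(8) = 512 - 1152 + 824 - 184 = 0  ✓
  Dividing out (λ - 8): p(λ) = (λ - 8)(λ² - 10λ + 23).
Step 3 — remaining eigenvalues from the quadratic λ² - 10λ + 23 = 0:
  Δ = 10² - 4·23 = 100 - 92 = 8,  λ = (10 ± √8)/2 = (10 ± 2.8284)/2 ≈ 6.4142 or 3.5858.
  Sorted: λ_1 = 8,  λ_2 = 6.4142,  λ_3 = 3.5858  (check: sum = 18 = tr ✓).

Step 4 — unit eigenvector for λ_1 = 8: v spans the null space of (Sigma - λ_1 I), whose rows are
  r_1 = (-2, -1, 0),  r_2 = (-1, -4, 0),  r_3 = (0, 0, 0).
  v is orthogonal to every row, so take v ∝ r_1 × r_2 = ((-1)·(0) - (0)·(-4), (0)·(-1) - (-2)·(0), (-2)·(-4) - (-1)·(-1)) = (0, 0, 7).
  Rescale (divide by 7): u = (0, 0, 1).
  ||u|| = √((0)² + (0)² + (1)²) = √(1) = 1,  v_1 = u/||u|| ≈ (0, 0, 1) (||v_1|| = 1).

λ_1 = 8,  λ_2 = 6.4142,  λ_3 = 3.5858;  v_1 ≈ (0, 0, 1)


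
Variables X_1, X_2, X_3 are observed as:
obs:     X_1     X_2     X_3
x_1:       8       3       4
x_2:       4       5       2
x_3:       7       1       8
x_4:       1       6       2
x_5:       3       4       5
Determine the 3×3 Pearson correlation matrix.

Step 1 — column means:
  mean(X_1) = (8 + 4 + 7 + 1 + 3) / 5 = 23/5 = 4.6
  mean(X_2) = (3 + 5 + 1 + 6 + 4) / 5 = 19/5 = 3.8
  mean(X_3) = (4 + 2 + 8 + 2 + 5) / 5 = 21/5 = 4.2

Step 2 — sample variances and covariances s[i,j] = (1/(n-1)) · Σ_k (x_{k,i} - mean_i) · (x_{k,j} - mean_j), with n-1 = 4:
  s[X_1,X_1] = ((3.4)·(3.4) + (-0.6)·(-0.6) + (2.4)·(2.4) + (-3.6)·(-3.6) + (-1.6)·(-1.6)) / 4 = 33.2/4 = 8.3
  s[X_1,X_2] = ((3.4)·(-0.8) + (-0.6)·(1.2) + (2.4)·(-2.8) + (-3.6)·(2.2) + (-1.6)·(0.2)) / 4 = -18.4/4 = -4.6
  s[X_1,X_3] = ((3.4)·(-0.2) + (-0.6)·(-2.2) + (2.4)·(3.8) + (-3.6)·(-2.2) + (-1.6)·(0.8)) / 4 = 16.4/4 = 4.1
  s[X_2,X_2] = ((-0.8)·(-0.8) + (1.2)·(1.2) + (-2.8)·(-2.8) + (2.2)·(2.2) + (0.2)·(0.2)) / 4 = 14.8/4 = 3.7
  s[X_2,X_3] = ((-0.8)·(-0.2) + (1.2)·(-2.2) + (-2.8)·(3.8) + (2.2)·(-2.2) + (0.2)·(0.8)) / 4 = -17.8/4 = -4.45
  s[X_3,X_3] = ((-0.2)·(-0.2) + (-2.2)·(-2.2) + (3.8)·(3.8) + (-2.2)·(-2.2) + (0.8)·(0.8)) / 4 = 24.8/4 = 6.2
  Sample standard deviations s_i = √(s[i,i]):
  s(X_1) = √(8.3) = 2.881
  s(X_2) = √(3.7) = 1.9235
  s(X_3) = √(6.2) = 2.49

Step 3 — r_{ij} = s_{ij} / (s_i · s_j):
  r[X_1,X_1] = 1 (diagonal).
  r[X_1,X_2] = -4.6 / (2.881 · 1.9235) = -4.6 / 5.5417 = -0.8301
  r[X_1,X_3] = 4.1 / (2.881 · 2.49) = 4.1 / 7.1736 = 0.5715
  r[X_2,X_2] = 1 (diagonal).
  r[X_2,X_3] = -4.45 / (1.9235 · 2.49) = -4.45 / 4.7896 = -0.9291
  r[X_3,X_3] = 1 (diagonal).

R is symmetric with unit diagonal. Assembling:

R = [[1, -0.8301, 0.5715],
 [-0.8301, 1, -0.9291],
 [0.5715, -0.9291, 1]]


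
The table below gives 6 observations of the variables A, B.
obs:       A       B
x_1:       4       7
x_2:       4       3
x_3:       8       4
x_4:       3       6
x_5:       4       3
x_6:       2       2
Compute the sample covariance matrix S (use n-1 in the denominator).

Step 1 — column means:
  mean(A) = (4 + 4 + 8 + 3 + 4 + 2) / 6 = 25/6 = 4.1667
  mean(B) = (7 + 3 + 4 + 6 + 3 + 2) / 6 = 25/6 = 4.1667

Step 2 — sample covariance S[i,j] = (1/(n-1)) · Σ_k (x_{k,i} - mean_i) · (x_{k,j} - mean_j), with n-1 = 5.
  S[A,A] = ((-0.1667)·(-0.1667) + (-0.1667)·(-0.1667) + (3.8333)·(3.8333) + (-1.1667)·(-1.1667) + (-0.1667)·(-0.1667) + (-2.1667)·(-2.1667)) / 5 = 20.8333/5 = 4.1667
  S[A,B] = ((-0.1667)·(2.8333) + (-0.1667)·(-1.1667) + (3.8333)·(-0.1667) + (-1.1667)·(1.8333) + (-0.1667)·(-1.1667) + (-2.1667)·(-2.1667)) / 5 = 1.8333/5 = 0.3667
  S[B,B] = ((2.8333)·(2.8333) + (-1.1667)·(-1.1667) + (-0.1667)·(-0.1667) + (1.8333)·(1.8333) + (-1.1667)·(-1.1667) + (-2.1667)·(-2.1667)) / 5 = 18.8333/5 = 3.7667

S is symmetric (S[j,i] = S[i,j]). Assembling:

S = [[4.1667, 0.3667],
 [0.3667, 3.7667]]


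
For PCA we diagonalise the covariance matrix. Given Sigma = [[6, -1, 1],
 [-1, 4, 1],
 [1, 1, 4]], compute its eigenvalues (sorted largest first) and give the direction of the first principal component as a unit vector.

Step 1 — characteristic polynomial p(λ) = det(λI - Sigma) = λ³ - tr·λ² + c_1·λ - det, where tr = trace, c_1 = sum of the principal 2×2 minors, det = det(Sigma):
  tr = 6 + 4 + 4 = 14,
  c_1 = (6·4 - (-1)²) + (6·4 - (1)²) + (4·4 - (1)²) = 23 + 23 + 15 = 61,
  det = 6·(4·4 - (1)²) - (-1)·((-1)·4 - (1)·(1)) + (1)·((-1)·(1) - 4·(1)) = 6·(15) - (-1)·(-5) + (1)·(-5) = 80.
  So p(λ) = λ³ - 14λ² + 61λ - 80.
Step 2 — look for an integer root (rational root theorem: any rational root is an integer divisor of 80). Testing λ = 5:
  p(5) = 125 - 350 + 305 - 80 = 0  ✓
  Dividing out (λ - 5): p(λ) = (λ - 5)(λ² - 9λ + 16).
Step 3 — remaining eigenvalues from the quadratic λ² - 9λ + 16 = 0:
  Δ = 9² - 4·16 = 81 - 64 = 17,  λ = (9 ± √17)/2 = (9 ± 4.1231)/2 ≈ 6.5616 or 2.4384.
  Sorted: λ_1 = 6.5616,  λ_2 = 5,  λ_3 = 2.4384  (check: sum = 14 = tr ✓).

Step 4 — unit eigenvector for λ_1 ≈ 6.5616: v spans the null space of (Sigma - λ_1 I), whose rows are
  r_1 = (-0.5616, -1, 1),  r_2 = (-1, -2.5616, 1),  r_3 = (1, 1, -2.5616).
  v is orthogonal to every row, so take v ∝ r_1 × r_2 = ((-1)·(1) - (1)·(-2.5616), (1)·(-1) - (-0.5616)·(1), (-0.5616)·(-2.5616) - (-1)·(-1)) ≈ (1.5616, -0.4384, 0.4384).
  Let u = (1.5616, -0.4384, 0.4384).
  ||u|| = √((1.5616)² + (-0.4384)² + (0.4384)²) = √(2.8229) ≈ 1.6802,  v_1 = u/||u|| ≈ (0.9294, -0.261, 0.261) (||v_1|| = 1).

λ_1 = 6.5616,  λ_2 = 5,  λ_3 = 2.4384;  v_1 ≈ (0.9294, -0.261, 0.261)


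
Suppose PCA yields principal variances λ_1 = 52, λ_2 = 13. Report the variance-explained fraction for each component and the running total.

Step 1 — total variance = trace(Sigma) = Σ λ_i = 52 + 13 = 65.

Step 2 — fraction explained by component i = λ_i / Σ λ:
  PC1: 52/65 = 0.8
  PC2: 13/65 = 0.2

Step 3 — cumulative fraction after k components = (λ_1 + ... + λ_k) / Σ λ:
  k = 1: 52/65 = 0.8
  k = 2: (52 + 13)/65 = 65/65 = 1

Summary (fraction, with percent):

explained: PC1 0.8 (80%), PC2 0.2 (20%);  cumulative: 0.8, 1


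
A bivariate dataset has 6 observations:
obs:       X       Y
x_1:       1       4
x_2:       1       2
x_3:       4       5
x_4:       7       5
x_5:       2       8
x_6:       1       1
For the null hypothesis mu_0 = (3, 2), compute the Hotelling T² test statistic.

Step 1 — sample mean vector:
  mean(X) = (1 + 1 + 4 + 7 + 2 + 1) / 6 = 16/6 = 2.6667
  mean(Y) = (4 + 2 + 5 + 5 + 8 + 1) / 6 = 25/6 = 4.1667
  x̄ = (2.6667, 4.1667),  deviation x̄ - mu_0 = (2.6667, 4.1667) - (3, 2) = (-0.3333, 2.1667).

Step 2 — sample covariance matrix, S[i,j] = (1/(n-1)) · Σ_k (x_{k,i} - mean_i) · (x_{k,j} - mean_j), divisor n-1 = 5:
  S[X,X] = ((-1.6667)·(-1.6667) + (-1.6667)·(-1.6667) + (1.3333)·(1.3333) + (4.3333)·(4.3333) + (-0.6667)·(-0.6667) + (-1.6667)·(-1.6667)) / 5 = 29.3333/5 = 5.8667
  S[X,Y] = ((-1.6667)·(-0.1667) + (-1.6667)·(-2.1667) + (1.3333)·(0.8333) + (4.3333)·(0.8333) + (-0.6667)·(3.8333) + (-1.6667)·(-3.1667)) / 5 = 11.3333/5 = 2.2667
  S[Y,Y] = ((-0.1667)·(-0.1667) + (-2.1667)·(-2.1667) + (0.8333)·(0.8333) + (0.8333)·(0.8333) + (3.8333)·(3.8333) + (-3.1667)·(-3.1667)) / 5 = 30.8333/5 = 6.1667
  S = [[5.8667, 2.2667],
 [2.2667, 6.1667]].

Step 3 — invert S. det(S) = 5.8667·6.1667 - (2.2667)² = 31.04.
  S^{-1} = (1/det) · [[d, -b], [-b, a]] = [[0.1987, -0.073],
 [-0.073, 0.189]].

Step 4 — quadratic form (x̄ - mu_0)^T · S^{-1} · (x̄ - mu_0):
  S^{-1} · (x̄ - mu_0) = (-0.2244, 0.4338),
  (x̄ - mu_0)^T · [...] = (-0.3333)·(-0.2244) + (2.1667)·(0.4338) = 1.0148.

Step 5 — scale by n: T² = 6 · 1.0148 = 6.0889.

T² ≈ 6.0889


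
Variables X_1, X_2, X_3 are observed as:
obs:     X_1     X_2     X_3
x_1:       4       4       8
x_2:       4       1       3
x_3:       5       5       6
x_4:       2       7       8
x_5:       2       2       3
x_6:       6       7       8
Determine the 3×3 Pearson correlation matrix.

Step 1 — column means:
  mean(X_1) = (4 + 4 + 5 + 2 + 2 + 6) / 6 = 23/6 = 3.8333
  mean(X_2) = (4 + 1 + 5 + 7 + 2 + 7) / 6 = 26/6 = 4.3333
  mean(X_3) = (8 + 3 + 6 + 8 + 3 + 8) / 6 = 36/6 = 6

Step 2 — sample variances and covariances s[i,j] = (1/(n-1)) · Σ_k (x_{k,i} - mean_i) · (x_{k,j} - mean_j), with n-1 = 5:
  s[X_1,X_1] = ((0.1667)·(0.1667) + (0.1667)·(0.1667) + (1.1667)·(1.1667) + (-1.8333)·(-1.8333) + (-1.8333)·(-1.8333) + (2.1667)·(2.1667)) / 5 = 12.8333/5 = 2.5667
  s[X_1,X_2] = ((0.1667)·(-0.3333) + (0.1667)·(-3.3333) + (1.1667)·(0.6667) + (-1.8333)·(2.6667) + (-1.8333)·(-2.3333) + (2.1667)·(2.6667)) / 5 = 5.3333/5 = 1.0667
  s[X_1,X_3] = ((0.1667)·(2) + (0.1667)·(-3) + (1.1667)·(0) + (-1.8333)·(2) + (-1.8333)·(-3) + (2.1667)·(2)) / 5 = 6/5 = 1.2
  s[X_2,X_2] = ((-0.3333)·(-0.3333) + (-3.3333)·(-3.3333) + (0.6667)·(0.6667) + (2.6667)·(2.6667) + (-2.3333)·(-2.3333) + (2.6667)·(2.6667)) / 5 = 31.3333/5 = 6.2667
  s[X_2,X_3] = ((-0.3333)·(2) + (-3.3333)·(-3) + (0.6667)·(0) + (2.6667)·(2) + (-2.3333)·(-3) + (2.6667)·(2)) / 5 = 27/5 = 5.4
  s[X_3,X_3] = ((2)·(2) + (-3)·(-3) + (0)·(0) + (2)·(2) + (-3)·(-3) + (2)·(2)) / 5 = 30/5 = 6
  Sample standard deviations s_i = √(s[i,i]):
  s(X_1) = √(2.5667) = 1.6021
  s(X_2) = √(6.2667) = 2.5033
  s(X_3) = √(6) = 2.4495

Step 3 — r_{ij} = s_{ij} / (s_i · s_j):
  r[X_1,X_1] = 1 (diagonal).
  r[X_1,X_2] = 1.0667 / (1.6021 · 2.5033) = 1.0667 / 4.0105 = 0.266
  r[X_1,X_3] = 1.2 / (1.6021 · 2.4495) = 1.2 / 3.9243 = 0.3058
  r[X_2,X_2] = 1 (diagonal).
  r[X_2,X_3] = 5.4 / (2.5033 · 2.4495) = 5.4 / 6.1319 = 0.8806
  r[X_3,X_3] = 1 (diagonal).

R is symmetric with unit diagonal. Assembling:

R = [[1, 0.266, 0.3058],
 [0.266, 1, 0.8806],
 [0.3058, 0.8806, 1]]


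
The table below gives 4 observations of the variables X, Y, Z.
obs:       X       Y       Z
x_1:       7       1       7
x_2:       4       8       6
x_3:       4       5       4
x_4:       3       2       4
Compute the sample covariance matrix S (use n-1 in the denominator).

Step 1 — column means:
  mean(X) = (7 + 4 + 4 + 3) / 4 = 18/4 = 4.5
  mean(Y) = (1 + 8 + 5 + 2) / 4 = 16/4 = 4
  mean(Z) = (7 + 6 + 4 + 4) / 4 = 21/4 = 5.25

Step 2 — sample covariance S[i,j] = (1/(n-1)) · Σ_k (x_{k,i} - mean_i) · (x_{k,j} - mean_j), with n-1 = 3.
  S[X,X] = ((2.5)·(2.5) + (-0.5)·(-0.5) + (-0.5)·(-0.5) + (-1.5)·(-1.5)) / 3 = 9/3 = 3
  S[X,Y] = ((2.5)·(-3) + (-0.5)·(4) + (-0.5)·(1) + (-1.5)·(-2)) / 3 = -7/3 = -2.3333
  S[X,Z] = ((2.5)·(1.75) + (-0.5)·(0.75) + (-0.5)·(-1.25) + (-1.5)·(-1.25)) / 3 = 6.5/3 = 2.1667
  S[Y,Y] = ((-3)·(-3) + (4)·(4) + (1)·(1) + (-2)·(-2)) / 3 = 30/3 = 10
  S[Y,Z] = ((-3)·(1.75) + (4)·(0.75) + (1)·(-1.25) + (-2)·(-1.25)) / 3 = -1/3 = -0.3333
  S[Z,Z] = ((1.75)·(1.75) + (0.75)·(0.75) + (-1.25)·(-1.25) + (-1.25)·(-1.25)) / 3 = 6.75/3 = 2.25

S is symmetric (S[j,i] = S[i,j]). Assembling:

S = [[3, -2.3333, 2.1667],
 [-2.3333, 10, -0.3333],
 [2.1667, -0.3333, 2.25]]


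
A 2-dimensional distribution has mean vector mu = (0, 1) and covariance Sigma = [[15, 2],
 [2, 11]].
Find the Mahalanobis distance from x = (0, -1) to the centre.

Step 1 — centre the observation: (x - mu) = (0, -2).

Step 2 — invert Sigma. det(Sigma) = 15·11 - (2)² = 161.
  Sigma^{-1} = (1/det) · [[d, -b], [-b, a]] = [[0.0683, -0.0124],
 [-0.0124, 0.0932]].

Step 3 — form the quadratic (x - mu)^T · Sigma^{-1} · (x - mu):
  Sigma^{-1} · (x - mu) = (0.0248, -0.1863).
  (x - mu)^T · [Sigma^{-1} · (x - mu)] = (0)·(0.0248) + (-2)·(-0.1863) = 0.3727.

Step 4 — take square root: d = √(0.3727) ≈ 0.6105.

d(x, mu) = √(0.3727) ≈ 0.6105


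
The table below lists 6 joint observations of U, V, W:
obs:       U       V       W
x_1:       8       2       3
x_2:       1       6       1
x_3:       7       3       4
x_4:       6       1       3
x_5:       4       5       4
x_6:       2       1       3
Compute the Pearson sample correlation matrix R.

Step 1 — column means:
  mean(U) = (8 + 1 + 7 + 6 + 4 + 2) / 6 = 28/6 = 4.6667
  mean(V) = (2 + 6 + 3 + 1 + 5 + 1) / 6 = 18/6 = 3
  mean(W) = (3 + 1 + 4 + 3 + 4 + 3) / 6 = 18/6 = 3

Step 2 — sample variances and covariances s[i,j] = (1/(n-1)) · Σ_k (x_{k,i} - mean_i) · (x_{k,j} - mean_j), with n-1 = 5:
  s[U,U] = ((3.3333)·(3.3333) + (-3.6667)·(-3.6667) + (2.3333)·(2.3333) + (1.3333)·(1.3333) + (-0.6667)·(-0.6667) + (-2.6667)·(-2.6667)) / 5 = 39.3333/5 = 7.8667
  s[U,V] = ((3.3333)·(-1) + (-3.6667)·(3) + (2.3333)·(0) + (1.3333)·(-2) + (-0.6667)·(2) + (-2.6667)·(-2)) / 5 = -13/5 = -2.6
  s[U,W] = ((3.3333)·(0) + (-3.6667)·(-2) + (2.3333)·(1) + (1.3333)·(0) + (-0.6667)·(1) + (-2.6667)·(0)) / 5 = 9/5 = 1.8
  s[V,V] = ((-1)·(-1) + (3)·(3) + (0)·(0) + (-2)·(-2) + (2)·(2) + (-2)·(-2)) / 5 = 22/5 = 4.4
  s[V,W] = ((-1)·(0) + (3)·(-2) + (0)·(1) + (-2)·(0) + (2)·(1) + (-2)·(0)) / 5 = -4/5 = -0.8
  s[W,W] = ((0)·(0) + (-2)·(-2) + (1)·(1) + (0)·(0) + (1)·(1) + (0)·(0)) / 5 = 6/5 = 1.2
  Sample standard deviations s_i = √(s[i,i]):
  s(U) = √(7.8667) = 2.8048
  s(V) = √(4.4) = 2.0976
  s(W) = √(1.2) = 1.0954

Step 3 — r_{ij} = s_{ij} / (s_i · s_j):
  r[U,U] = 1 (diagonal).
  r[U,V] = -2.6 / (2.8048 · 2.0976) = -2.6 / 5.8833 = -0.4419
  r[U,W] = 1.8 / (2.8048 · 1.0954) = 1.8 / 3.0725 = 0.5859
  r[V,V] = 1 (diagonal).
  r[V,W] = -0.8 / (2.0976 · 1.0954) = -0.8 / 2.2978 = -0.3482
  r[W,W] = 1 (diagonal).

R is symmetric with unit diagonal. Assembling:

R = [[1, -0.4419, 0.5859],
 [-0.4419, 1, -0.3482],
 [0.5859, -0.3482, 1]]


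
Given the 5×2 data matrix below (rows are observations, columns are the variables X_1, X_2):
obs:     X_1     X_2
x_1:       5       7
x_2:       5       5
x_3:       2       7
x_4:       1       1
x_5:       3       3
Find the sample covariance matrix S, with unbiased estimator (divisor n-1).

Step 1 — column means:
  mean(X_1) = (5 + 5 + 2 + 1 + 3) / 5 = 16/5 = 3.2
  mean(X_2) = (7 + 5 + 7 + 1 + 3) / 5 = 23/5 = 4.6

Step 2 — sample covariance S[i,j] = (1/(n-1)) · Σ_k (x_{k,i} - mean_i) · (x_{k,j} - mean_j), with n-1 = 4.
  S[X_1,X_1] = ((1.8)·(1.8) + (1.8)·(1.8) + (-1.2)·(-1.2) + (-2.2)·(-2.2) + (-0.2)·(-0.2)) / 4 = 12.8/4 = 3.2
  S[X_1,X_2] = ((1.8)·(2.4) + (1.8)·(0.4) + (-1.2)·(2.4) + (-2.2)·(-3.6) + (-0.2)·(-1.6)) / 4 = 10.4/4 = 2.6
  S[X_2,X_2] = ((2.4)·(2.4) + (0.4)·(0.4) + (2.4)·(2.4) + (-3.6)·(-3.6) + (-1.6)·(-1.6)) / 4 = 27.2/4 = 6.8

S is symmetric (S[j,i] = S[i,j]). Assembling:

S = [[3.2, 2.6],
 [2.6, 6.8]]


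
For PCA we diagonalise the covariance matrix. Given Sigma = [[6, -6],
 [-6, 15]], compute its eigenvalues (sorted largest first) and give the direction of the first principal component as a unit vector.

Step 1 — characteristic polynomial of 2×2 Sigma:
  det(Sigma - λI) = λ² - trace · λ + det = 0.
  trace = 6 + 15 = 21, det = 6·15 - (-6)² = 54.
Step 2 — discriminant:
  Δ = trace² - 4·det = 441 - 216 = 225.
Step 3 — eigenvalues:
  λ = (trace ± √Δ)/2 = (21 ± 15)/2,
  λ_1 = 18,  λ_2 = 3.

Step 4 — unit eigenvector for λ_1: solve (Sigma - λ_1 I)v = 0. First row:
  (6 - 18)·v_x + (-6)·v_y = 0, i.e. (-12)·v_x + (-6)·v_y = 0,
  so v ∝ (b, λ_1 - a) = (-6, 12); multiply by -1 so the first entry is positive: u = (6, -12).
  ||u|| = √((6)² + (-12)²) = √(180) ≈ 13.4164,
  v_1 = u/||u|| ≈ (0.4472, -0.8944) (||v_1|| = 1).

λ_1 = 18,  λ_2 = 3;  v_1 ≈ (0.4472, -0.8944)


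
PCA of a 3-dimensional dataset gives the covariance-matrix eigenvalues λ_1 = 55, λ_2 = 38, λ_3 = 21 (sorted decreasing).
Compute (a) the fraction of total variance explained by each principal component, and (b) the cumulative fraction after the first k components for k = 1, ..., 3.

Step 1 — total variance = trace(Sigma) = Σ λ_i = 55 + 38 + 21 = 114.

Step 2 — fraction explained by component i = λ_i / Σ λ:
  PC1: 55/114 = 0.4825
  PC2: 38/114 = 0.3333
  PC3: 21/114 = 0.1842

Step 3 — cumulative fraction after k components = (λ_1 + ... + λ_k) / Σ λ:
  k = 1: 55/114 = 0.4825
  k = 2: (55 + 38)/114 = 93/114 = 0.8158
  k = 3: (55 + 38 + 21)/114 = 114/114 = 1

Summary (fraction, with percent):

explained: PC1 0.4825 (48.25%), PC2 0.3333 (33.33%), PC3 0.1842 (18.42%);  cumulative: 0.4825, 0.8158, 1


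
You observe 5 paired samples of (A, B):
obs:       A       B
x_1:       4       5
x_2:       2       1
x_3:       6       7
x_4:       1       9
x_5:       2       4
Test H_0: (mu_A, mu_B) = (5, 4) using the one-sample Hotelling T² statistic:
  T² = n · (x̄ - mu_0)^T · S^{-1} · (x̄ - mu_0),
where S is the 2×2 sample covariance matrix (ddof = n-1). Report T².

Step 1 — sample mean vector:
  mean(A) = (4 + 2 + 6 + 1 + 2) / 5 = 15/5 = 3
  mean(B) = (5 + 1 + 7 + 9 + 4) / 5 = 26/5 = 5.2
  x̄ = (3, 5.2),  deviation x̄ - mu_0 = (3, 5.2) - (5, 4) = (-2, 1.2).

Step 2 — sample covariance matrix, S[i,j] = (1/(n-1)) · Σ_k (x_{k,i} - mean_i) · (x_{k,j} - mean_j), divisor n-1 = 4:
  S[A,A] = ((1)·(1) + (-1)·(-1) + (3)·(3) + (-2)·(-2) + (-1)·(-1)) / 4 = 16/4 = 4
  S[A,B] = ((1)·(-0.2) + (-1)·(-4.2) + (3)·(1.8) + (-2)·(3.8) + (-1)·(-1.2)) / 4 = 3/4 = 0.75
  S[B,B] = ((-0.2)·(-0.2) + (-4.2)·(-4.2) + (1.8)·(1.8) + (3.8)·(3.8) + (-1.2)·(-1.2)) / 4 = 36.8/4 = 9.2
  S = [[4, 0.75],
 [0.75, 9.2]].

Step 3 — invert S. det(S) = 4·9.2 - (0.75)² = 36.2375.
  S^{-1} = (1/det) · [[d, -b], [-b, a]] = [[0.2539, -0.0207],
 [-0.0207, 0.1104]].

Step 4 — quadratic form (x̄ - mu_0)^T · S^{-1} · (x̄ - mu_0):
  S^{-1} · (x̄ - mu_0) = (-0.5326, 0.1739),
  (x̄ - mu_0)^T · [...] = (-2)·(-0.5326) + (1.2)·(0.1739) = 1.2738.

Step 5 — scale by n: T² = 5 · 1.2738 = 6.3691.

T² ≈ 6.3691


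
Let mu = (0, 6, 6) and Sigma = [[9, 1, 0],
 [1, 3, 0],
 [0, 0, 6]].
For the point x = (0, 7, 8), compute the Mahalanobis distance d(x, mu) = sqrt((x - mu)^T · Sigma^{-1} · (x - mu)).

Step 1 — centre the observation: (x - mu) = (0, 1, 2).

Step 2 — invert Sigma (cofactor / det for 3×3, or solve directly):
  Sigma^{-1} = [[0.1154, -0.0385, 0],
 [-0.0385, 0.3462, 0],
 [0, 0, 0.1667]].

Step 3 — form the quadratic (x - mu)^T · Sigma^{-1} · (x - mu):
  Sigma^{-1} · (x - mu) = (-0.0385, 0.3462, 0.3333).
  (x - mu)^T · [Sigma^{-1} · (x - mu)] = (0)·(-0.0385) + (1)·(0.3462) + (2)·(0.3333) = 1.0128.

Step 4 — take square root: d = √(1.0128) ≈ 1.0064.

d(x, mu) = √(1.0128) ≈ 1.0064


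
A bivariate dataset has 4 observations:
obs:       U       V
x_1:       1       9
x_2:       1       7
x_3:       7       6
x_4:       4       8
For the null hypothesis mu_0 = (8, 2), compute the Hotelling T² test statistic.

Step 1 — sample mean vector:
  mean(U) = (1 + 1 + 7 + 4) / 4 = 13/4 = 3.25
  mean(V) = (9 + 7 + 6 + 8) / 4 = 30/4 = 7.5
  x̄ = (3.25, 7.5),  deviation x̄ - mu_0 = (3.25, 7.5) - (8, 2) = (-4.75, 5.5).

Step 2 — sample covariance matrix, S[i,j] = (1/(n-1)) · Σ_k (x_{k,i} - mean_i) · (x_{k,j} - mean_j), divisor n-1 = 3:
  S[U,U] = ((-2.25)·(-2.25) + (-2.25)·(-2.25) + (3.75)·(3.75) + (0.75)·(0.75)) / 3 = 24.75/3 = 8.25
  S[U,V] = ((-2.25)·(1.5) + (-2.25)·(-0.5) + (3.75)·(-1.5) + (0.75)·(0.5)) / 3 = -7.5/3 = -2.5
  S[V,V] = ((1.5)·(1.5) + (-0.5)·(-0.5) + (-1.5)·(-1.5) + (0.5)·(0.5)) / 3 = 5/3 = 1.6667
  S = [[8.25, -2.5],
 [-2.5, 1.6667]].

Step 3 — invert S. det(S) = 8.25·1.6667 - (-2.5)² = 7.5.
  S^{-1} = (1/det) · [[d, -b], [-b, a]] = [[0.2222, 0.3333],
 [0.3333, 1.1]].

Step 4 — quadratic form (x̄ - mu_0)^T · S^{-1} · (x̄ - mu_0):
  S^{-1} · (x̄ - mu_0) = (0.7778, 4.4667),
  (x̄ - mu_0)^T · [...] = (-4.75)·(0.7778) + (5.5)·(4.4667) = 20.8722.

Step 5 — scale by n: T² = 4 · 20.8722 = 83.4889.

T² ≈ 83.4889


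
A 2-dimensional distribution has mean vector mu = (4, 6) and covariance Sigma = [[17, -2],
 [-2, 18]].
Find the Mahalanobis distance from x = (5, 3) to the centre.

Step 1 — centre the observation: (x - mu) = (1, -3).

Step 2 — invert Sigma. det(Sigma) = 17·18 - (-2)² = 302.
  Sigma^{-1} = (1/det) · [[d, -b], [-b, a]] = [[0.0596, 0.0066],
 [0.0066, 0.0563]].

Step 3 — form the quadratic (x - mu)^T · Sigma^{-1} · (x - mu):
  Sigma^{-1} · (x - mu) = (0.0397, -0.1623).
  (x - mu)^T · [Sigma^{-1} · (x - mu)] = (1)·(0.0397) + (-3)·(-0.1623) = 0.5265.

Step 4 — take square root: d = √(0.5265) ≈ 0.7256.

d(x, mu) = √(0.5265) ≈ 0.7256


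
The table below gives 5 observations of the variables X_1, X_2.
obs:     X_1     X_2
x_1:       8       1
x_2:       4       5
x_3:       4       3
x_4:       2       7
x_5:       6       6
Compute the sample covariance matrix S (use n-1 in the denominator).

Step 1 — column means:
  mean(X_1) = (8 + 4 + 4 + 2 + 6) / 5 = 24/5 = 4.8
  mean(X_2) = (1 + 5 + 3 + 7 + 6) / 5 = 22/5 = 4.4

Step 2 — sample covariance S[i,j] = (1/(n-1)) · Σ_k (x_{k,i} - mean_i) · (x_{k,j} - mean_j), with n-1 = 4.
  S[X_1,X_1] = ((3.2)·(3.2) + (-0.8)·(-0.8) + (-0.8)·(-0.8) + (-2.8)·(-2.8) + (1.2)·(1.2)) / 4 = 20.8/4 = 5.2
  S[X_1,X_2] = ((3.2)·(-3.4) + (-0.8)·(0.6) + (-0.8)·(-1.4) + (-2.8)·(2.6) + (1.2)·(1.6)) / 4 = -15.6/4 = -3.9
  S[X_2,X_2] = ((-3.4)·(-3.4) + (0.6)·(0.6) + (-1.4)·(-1.4) + (2.6)·(2.6) + (1.6)·(1.6)) / 4 = 23.2/4 = 5.8

S is symmetric (S[j,i] = S[i,j]). Assembling:

S = [[5.2, -3.9],
 [-3.9, 5.8]]


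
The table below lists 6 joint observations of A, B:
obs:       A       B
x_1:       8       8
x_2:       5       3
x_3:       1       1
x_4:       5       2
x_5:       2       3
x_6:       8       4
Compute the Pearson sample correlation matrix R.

Step 1 — column means:
  mean(A) = (8 + 5 + 1 + 5 + 2 + 8) / 6 = 29/6 = 4.8333
  mean(B) = (8 + 3 + 1 + 2 + 3 + 4) / 6 = 21/6 = 3.5

Step 2 — sample variances and covariances s[i,j] = (1/(n-1)) · Σ_k (x_{k,i} - mean_i) · (x_{k,j} - mean_j), with n-1 = 5:
  s[A,A] = ((3.1667)·(3.1667) + (0.1667)·(0.1667) + (-3.8333)·(-3.8333) + (0.1667)·(0.1667) + (-2.8333)·(-2.8333) + (3.1667)·(3.1667)) / 5 = 42.8333/5 = 8.5667
  s[A,B] = ((3.1667)·(4.5) + (0.1667)·(-0.5) + (-3.8333)·(-2.5) + (0.1667)·(-1.5) + (-2.8333)·(-0.5) + (3.1667)·(0.5)) / 5 = 26.5/5 = 5.3
  s[B,B] = ((4.5)·(4.5) + (-0.5)·(-0.5) + (-2.5)·(-2.5) + (-1.5)·(-1.5) + (-0.5)·(-0.5) + (0.5)·(0.5)) / 5 = 29.5/5 = 5.9
  Sample standard deviations s_i = √(s[i,i]):
  s(A) = √(8.5667) = 2.9269
  s(B) = √(5.9) = 2.429

Step 3 — r_{ij} = s_{ij} / (s_i · s_j):
  r[A,A] = 1 (diagonal).
  r[A,B] = 5.3 / (2.9269 · 2.429) = 5.3 / 7.1094 = 0.7455
  r[B,B] = 1 (diagonal).

R is symmetric with unit diagonal. Assembling:

R = [[1, 0.7455],
 [0.7455, 1]]


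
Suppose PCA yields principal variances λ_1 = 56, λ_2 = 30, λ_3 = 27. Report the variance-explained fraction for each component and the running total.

Step 1 — total variance = trace(Sigma) = Σ λ_i = 56 + 30 + 27 = 113.

Step 2 — fraction explained by component i = λ_i / Σ λ:
  PC1: 56/113 = 0.4956
  PC2: 30/113 = 0.2655
  PC3: 27/113 = 0.2389

Step 3 — cumulative fraction after k components = (λ_1 + ... + λ_k) / Σ λ:
  k = 1: 56/113 = 0.4956
  k = 2: (56 + 30)/113 = 86/113 = 0.7611
  k = 3: (56 + 30 + 27)/113 = 113/113 = 1

Summary (fraction, with percent):

explained: PC1 0.4956 (49.56%), PC2 0.2655 (26.55%), PC3 0.2389 (23.89%);  cumulative: 0.4956, 0.7611, 1


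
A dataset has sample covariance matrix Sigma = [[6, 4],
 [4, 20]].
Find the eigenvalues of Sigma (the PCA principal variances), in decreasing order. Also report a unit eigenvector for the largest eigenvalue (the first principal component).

Step 1 — characteristic polynomial of 2×2 Sigma:
  det(Sigma - λI) = λ² - trace · λ + det = 0.
  trace = 6 + 20 = 26, det = 6·20 - (4)² = 104.
Step 2 — discriminant:
  Δ = trace² - 4·det = 676 - 416 = 260.
Step 3 — eigenvalues:
  λ = (trace ± √Δ)/2 = (26 ± 16.1245)/2,
  λ_1 = 21.0623,  λ_2 = 4.9377.

Step 4 — unit eigenvector for λ_1: solve (Sigma - λ_1 I)v = 0. First row:
  (6 - 21.0623)·v_x + (4)·v_y = 0, i.e. (-15.0623)·v_x + (4)·v_y = 0,
  so v ∝ (b, λ_1 - a) = (4, 15.0623) = u.
  ||u|| = √((4)² + (15.0623)²) = √(242.8716) ≈ 15.5843,
  v_1 = u/||u|| ≈ (0.2567, 0.9665) (||v_1|| = 1).

λ_1 = 21.0623,  λ_2 = 4.9377;  v_1 ≈ (0.2567, 0.9665)


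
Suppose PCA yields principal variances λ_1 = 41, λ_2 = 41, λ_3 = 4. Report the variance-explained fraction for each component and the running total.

Step 1 — total variance = trace(Sigma) = Σ λ_i = 41 + 41 + 4 = 86.

Step 2 — fraction explained by component i = λ_i / Σ λ:
  PC1: 41/86 = 0.4767
  PC2: 41/86 = 0.4767
  PC3: 4/86 = 0.0465

Step 3 — cumulative fraction after k components = (λ_1 + ... + λ_k) / Σ λ:
  k = 1: 41/86 = 0.4767
  k = 2: (41 + 41)/86 = 82/86 = 0.9535
  k = 3: (41 + 41 + 4)/86 = 86/86 = 1

Summary (fraction, with percent):

explained: PC1 0.4767 (47.67%), PC2 0.4767 (47.67%), PC3 0.0465 (4.65%);  cumulative: 0.4767, 0.9535, 1


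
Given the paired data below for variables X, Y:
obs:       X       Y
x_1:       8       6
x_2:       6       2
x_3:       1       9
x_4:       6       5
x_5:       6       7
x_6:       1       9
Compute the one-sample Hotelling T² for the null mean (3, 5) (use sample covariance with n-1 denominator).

Step 1 — sample mean vector:
  mean(X) = (8 + 6 + 1 + 6 + 6 + 1) / 6 = 28/6 = 4.6667
  mean(Y) = (6 + 2 + 9 + 5 + 7 + 9) / 6 = 38/6 = 6.3333
  x̄ = (4.6667, 6.3333),  deviation x̄ - mu_0 = (4.6667, 6.3333) - (3, 5) = (1.6667, 1.3333).

Step 2 — sample covariance matrix, S[i,j] = (1/(n-1)) · Σ_k (x_{k,i} - mean_i) · (x_{k,j} - mean_j), divisor n-1 = 5:
  S[X,X] = ((3.3333)·(3.3333) + (1.3333)·(1.3333) + (-3.6667)·(-3.6667) + (1.3333)·(1.3333) + (1.3333)·(1.3333) + (-3.6667)·(-3.6667)) / 5 = 43.3333/5 = 8.6667
  S[X,Y] = ((3.3333)·(-0.3333) + (1.3333)·(-4.3333) + (-3.6667)·(2.6667) + (1.3333)·(-1.3333) + (1.3333)·(0.6667) + (-3.6667)·(2.6667)) / 5 = -27.3333/5 = -5.4667
  S[Y,Y] = ((-0.3333)·(-0.3333) + (-4.3333)·(-4.3333) + (2.6667)·(2.6667) + (-1.3333)·(-1.3333) + (0.6667)·(0.6667) + (2.6667)·(2.6667)) / 5 = 35.3333/5 = 7.0667
  S = [[8.6667, -5.4667],
 [-5.4667, 7.0667]].

Step 3 — invert S. det(S) = 8.6667·7.0667 - (-5.4667)² = 31.36.
  S^{-1} = (1/det) · [[d, -b], [-b, a]] = [[0.2253, 0.1743],
 [0.1743, 0.2764]].

Step 4 — quadratic form (x̄ - mu_0)^T · S^{-1} · (x̄ - mu_0):
  S^{-1} · (x̄ - mu_0) = (0.608, 0.659),
  (x̄ - mu_0)^T · [...] = (1.6667)·(0.608) + (1.3333)·(0.659) = 1.892.

Step 5 — scale by n: T² = 6 · 1.892 = 11.352.

T² ≈ 11.352


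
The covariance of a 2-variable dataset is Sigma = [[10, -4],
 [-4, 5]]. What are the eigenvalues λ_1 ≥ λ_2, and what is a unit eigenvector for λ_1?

Step 1 — characteristic polynomial of 2×2 Sigma:
  det(Sigma - λI) = λ² - trace · λ + det = 0.
  trace = 10 + 5 = 15, det = 10·5 - (-4)² = 34.
Step 2 — discriminant:
  Δ = trace² - 4·det = 225 - 136 = 89.
Step 3 — eigenvalues:
  λ = (trace ± √Δ)/2 = (15 ± 9.434)/2,
  λ_1 = 12.217,  λ_2 = 2.783.

Step 4 — unit eigenvector for λ_1: solve (Sigma - λ_1 I)v = 0. First row:
  (10 - 12.217)·v_x + (-4)·v_y = 0, i.e. (-2.217)·v_x + (-4)·v_y = 0,
  so v ∝ (b, λ_1 - a) = (-4, 2.217); multiply by -1 so the first entry is positive: u = (4, -2.217).
  ||u|| = √((4)² + (-2.217)²) = √(20.915) ≈ 4.5733,
  v_1 = u/||u|| ≈ (0.8746, -0.4848) (||v_1|| = 1).

λ_1 = 12.217,  λ_2 = 2.783;  v_1 ≈ (0.8746, -0.4848)


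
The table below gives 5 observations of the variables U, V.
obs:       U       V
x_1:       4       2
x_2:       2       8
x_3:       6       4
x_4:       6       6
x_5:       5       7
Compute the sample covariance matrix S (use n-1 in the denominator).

Step 1 — column means:
  mean(U) = (4 + 2 + 6 + 6 + 5) / 5 = 23/5 = 4.6
  mean(V) = (2 + 8 + 4 + 6 + 7) / 5 = 27/5 = 5.4

Step 2 — sample covariance S[i,j] = (1/(n-1)) · Σ_k (x_{k,i} - mean_i) · (x_{k,j} - mean_j), with n-1 = 4.
  S[U,U] = ((-0.6)·(-0.6) + (-2.6)·(-2.6) + (1.4)·(1.4) + (1.4)·(1.4) + (0.4)·(0.4)) / 4 = 11.2/4 = 2.8
  S[U,V] = ((-0.6)·(-3.4) + (-2.6)·(2.6) + (1.4)·(-1.4) + (1.4)·(0.6) + (0.4)·(1.6)) / 4 = -5.2/4 = -1.3
  S[V,V] = ((-3.4)·(-3.4) + (2.6)·(2.6) + (-1.4)·(-1.4) + (0.6)·(0.6) + (1.6)·(1.6)) / 4 = 23.2/4 = 5.8

S is symmetric (S[j,i] = S[i,j]). Assembling:

S = [[2.8, -1.3],
 [-1.3, 5.8]]


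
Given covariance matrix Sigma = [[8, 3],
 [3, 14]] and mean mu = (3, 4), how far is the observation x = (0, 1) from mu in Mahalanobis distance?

Step 1 — centre the observation: (x - mu) = (-3, -3).

Step 2 — invert Sigma. det(Sigma) = 8·14 - (3)² = 103.
  Sigma^{-1} = (1/det) · [[d, -b], [-b, a]] = [[0.1359, -0.0291],
 [-0.0291, 0.0777]].

Step 3 — form the quadratic (x - mu)^T · Sigma^{-1} · (x - mu):
  Sigma^{-1} · (x - mu) = (-0.3204, -0.1456).
  (x - mu)^T · [Sigma^{-1} · (x - mu)] = (-3)·(-0.3204) + (-3)·(-0.1456) = 1.3981.

Step 4 — take square root: d = √(1.3981) ≈ 1.1824.

d(x, mu) = √(1.3981) ≈ 1.1824


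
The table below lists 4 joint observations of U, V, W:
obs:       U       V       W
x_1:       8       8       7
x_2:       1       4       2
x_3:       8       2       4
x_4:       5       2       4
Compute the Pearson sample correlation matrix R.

Step 1 — column means:
  mean(U) = (8 + 1 + 8 + 5) / 4 = 22/4 = 5.5
  mean(V) = (8 + 4 + 2 + 2) / 4 = 16/4 = 4
  mean(W) = (7 + 2 + 4 + 4) / 4 = 17/4 = 4.25

Step 2 — sample variances and covariances s[i,j] = (1/(n-1)) · Σ_k (x_{k,i} - mean_i) · (x_{k,j} - mean_j), with n-1 = 3:
  s[U,U] = ((2.5)·(2.5) + (-4.5)·(-4.5) + (2.5)·(2.5) + (-0.5)·(-0.5)) / 3 = 33/3 = 11
  s[U,V] = ((2.5)·(4) + (-4.5)·(0) + (2.5)·(-2) + (-0.5)·(-2)) / 3 = 6/3 = 2
  s[U,W] = ((2.5)·(2.75) + (-4.5)·(-2.25) + (2.5)·(-0.25) + (-0.5)·(-0.25)) / 3 = 16.5/3 = 5.5
  s[V,V] = ((4)·(4) + (0)·(0) + (-2)·(-2) + (-2)·(-2)) / 3 = 24/3 = 8
  s[V,W] = ((4)·(2.75) + (0)·(-2.25) + (-2)·(-0.25) + (-2)·(-0.25)) / 3 = 12/3 = 4
  s[W,W] = ((2.75)·(2.75) + (-2.25)·(-2.25) + (-0.25)·(-0.25) + (-0.25)·(-0.25)) / 3 = 12.75/3 = 4.25
  Sample standard deviations s_i = √(s[i,i]):
  s(U) = √(11) = 3.3166
  s(V) = √(8) = 2.8284
  s(W) = √(4.25) = 2.0616

Step 3 — r_{ij} = s_{ij} / (s_i · s_j):
  r[U,U] = 1 (diagonal).
  r[U,V] = 2 / (3.3166 · 2.8284) = 2 / 9.3808 = 0.2132
  r[U,W] = 5.5 / (3.3166 · 2.0616) = 5.5 / 6.8374 = 0.8044
  r[V,V] = 1 (diagonal).
  r[V,W] = 4 / (2.8284 · 2.0616) = 4 / 5.831 = 0.686
  r[W,W] = 1 (diagonal).

R is symmetric with unit diagonal. Assembling:

R = [[1, 0.2132, 0.8044],
 [0.2132, 1, 0.686],
 [0.8044, 0.686, 1]]


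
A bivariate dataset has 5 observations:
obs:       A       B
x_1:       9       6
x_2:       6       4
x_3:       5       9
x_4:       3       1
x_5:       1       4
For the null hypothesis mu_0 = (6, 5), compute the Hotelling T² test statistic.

Step 1 — sample mean vector:
  mean(A) = (9 + 6 + 5 + 3 + 1) / 5 = 24/5 = 4.8
  mean(B) = (6 + 4 + 9 + 1 + 4) / 5 = 24/5 = 4.8
  x̄ = (4.8, 4.8),  deviation x̄ - mu_0 = (4.8, 4.8) - (6, 5) = (-1.2, -0.2).

Step 2 — sample covariance matrix, S[i,j] = (1/(n-1)) · Σ_k (x_{k,i} - mean_i) · (x_{k,j} - mean_j), divisor n-1 = 4:
  S[A,A] = ((4.2)·(4.2) + (1.2)·(1.2) + (0.2)·(0.2) + (-1.8)·(-1.8) + (-3.8)·(-3.8)) / 4 = 36.8/4 = 9.2
  S[A,B] = ((4.2)·(1.2) + (1.2)·(-0.8) + (0.2)·(4.2) + (-1.8)·(-3.8) + (-3.8)·(-0.8)) / 4 = 14.8/4 = 3.7
  S[B,B] = ((1.2)·(1.2) + (-0.8)·(-0.8) + (4.2)·(4.2) + (-3.8)·(-3.8) + (-0.8)·(-0.8)) / 4 = 34.8/4 = 8.7
  S = [[9.2, 3.7],
 [3.7, 8.7]].

Step 3 — invert S. det(S) = 9.2·8.7 - (3.7)² = 66.35.
  S^{-1} = (1/det) · [[d, -b], [-b, a]] = [[0.1311, -0.0558],
 [-0.0558, 0.1387]].

Step 4 — quadratic form (x̄ - mu_0)^T · S^{-1} · (x̄ - mu_0):
  S^{-1} · (x̄ - mu_0) = (-0.1462, 0.0392),
  (x̄ - mu_0)^T · [...] = (-1.2)·(-0.1462) + (-0.2)·(0.0392) = 0.1676.

Step 5 — scale by n: T² = 5 · 0.1676 = 0.838.

T² ≈ 0.838


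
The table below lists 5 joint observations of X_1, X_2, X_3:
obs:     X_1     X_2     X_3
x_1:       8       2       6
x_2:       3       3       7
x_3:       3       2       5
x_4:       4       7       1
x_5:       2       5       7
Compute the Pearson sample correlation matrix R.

Step 1 — column means:
  mean(X_1) = (8 + 3 + 3 + 4 + 2) / 5 = 20/5 = 4
  mean(X_2) = (2 + 3 + 2 + 7 + 5) / 5 = 19/5 = 3.8
  mean(X_3) = (6 + 7 + 5 + 1 + 7) / 5 = 26/5 = 5.2

Step 2 — sample variances and covariances s[i,j] = (1/(n-1)) · Σ_k (x_{k,i} - mean_i) · (x_{k,j} - mean_j), with n-1 = 4:
  s[X_1,X_1] = ((4)·(4) + (-1)·(-1) + (-1)·(-1) + (0)·(0) + (-2)·(-2)) / 4 = 22/4 = 5.5
  s[X_1,X_2] = ((4)·(-1.8) + (-1)·(-0.8) + (-1)·(-1.8) + (0)·(3.2) + (-2)·(1.2)) / 4 = -7/4 = -1.75
  s[X_1,X_3] = ((4)·(0.8) + (-1)·(1.8) + (-1)·(-0.2) + (0)·(-4.2) + (-2)·(1.8)) / 4 = -2/4 = -0.5
  s[X_2,X_2] = ((-1.8)·(-1.8) + (-0.8)·(-0.8) + (-1.8)·(-1.8) + (3.2)·(3.2) + (1.2)·(1.2)) / 4 = 18.8/4 = 4.7
  s[X_2,X_3] = ((-1.8)·(0.8) + (-0.8)·(1.8) + (-1.8)·(-0.2) + (3.2)·(-4.2) + (1.2)·(1.8)) / 4 = -13.8/4 = -3.45
  s[X_3,X_3] = ((0.8)·(0.8) + (1.8)·(1.8) + (-0.2)·(-0.2) + (-4.2)·(-4.2) + (1.8)·(1.8)) / 4 = 24.8/4 = 6.2
  Sample standard deviations s_i = √(s[i,i]):
  s(X_1) = √(5.5) = 2.3452
  s(X_2) = √(4.7) = 2.1679
  s(X_3) = √(6.2) = 2.49

Step 3 — r_{ij} = s_{ij} / (s_i · s_j):
  r[X_1,X_1] = 1 (diagonal).
  r[X_1,X_2] = -1.75 / (2.3452 · 2.1679) = -1.75 / 5.0843 = -0.3442
  r[X_1,X_3] = -0.5 / (2.3452 · 2.49) = -0.5 / 5.8395 = -0.0856
  r[X_2,X_2] = 1 (diagonal).
  r[X_2,X_3] = -3.45 / (2.1679 · 2.49) = -3.45 / 5.3981 = -0.6391
  r[X_3,X_3] = 1 (diagonal).

R is symmetric with unit diagonal. Assembling:

R = [[1, -0.3442, -0.0856],
 [-0.3442, 1, -0.6391],
 [-0.0856, -0.6391, 1]]


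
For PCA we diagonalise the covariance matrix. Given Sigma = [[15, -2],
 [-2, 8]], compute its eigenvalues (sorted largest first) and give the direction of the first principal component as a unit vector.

Step 1 — characteristic polynomial of 2×2 Sigma:
  det(Sigma - λI) = λ² - trace · λ + det = 0.
  trace = 15 + 8 = 23, det = 15·8 - (-2)² = 116.
Step 2 — discriminant:
  Δ = trace² - 4·det = 529 - 464 = 65.
Step 3 — eigenvalues:
  λ = (trace ± √Δ)/2 = (23 ± 8.0623)/2,
  λ_1 = 15.5311,  λ_2 = 7.4689.

Step 4 — unit eigenvector for λ_1: solve (Sigma - λ_1 I)v = 0. First row:
  (15 - 15.5311)·v_x + (-2)·v_y = 0, i.e. (-0.5311)·v_x + (-2)·v_y = 0,
  so v ∝ (b, λ_1 - a) = (-2, 0.5311); multiply by -1 so the first entry is positive: u = (2, -0.5311).
  ||u|| = √((2)² + (-0.5311)²) = √(4.2821) ≈ 2.0693,
  v_1 = u/||u|| ≈ (0.9665, -0.2567) (||v_1|| = 1).

λ_1 = 15.5311,  λ_2 = 7.4689;  v_1 ≈ (0.9665, -0.2567)


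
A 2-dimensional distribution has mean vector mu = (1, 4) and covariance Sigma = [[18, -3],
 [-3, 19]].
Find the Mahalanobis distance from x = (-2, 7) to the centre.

Step 1 — centre the observation: (x - mu) = (-3, 3).

Step 2 — invert Sigma. det(Sigma) = 18·19 - (-3)² = 333.
  Sigma^{-1} = (1/det) · [[d, -b], [-b, a]] = [[0.0571, 0.009],
 [0.009, 0.0541]].

Step 3 — form the quadratic (x - mu)^T · Sigma^{-1} · (x - mu):
  Sigma^{-1} · (x - mu) = (-0.1441, 0.1351).
  (x - mu)^T · [Sigma^{-1} · (x - mu)] = (-3)·(-0.1441) + (3)·(0.1351) = 0.8378.

Step 4 — take square root: d = √(0.8378) ≈ 0.9153.

d(x, mu) = √(0.8378) ≈ 0.9153


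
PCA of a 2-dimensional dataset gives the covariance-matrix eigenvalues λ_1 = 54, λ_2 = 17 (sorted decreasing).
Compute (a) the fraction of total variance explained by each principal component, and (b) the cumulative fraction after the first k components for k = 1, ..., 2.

Step 1 — total variance = trace(Sigma) = Σ λ_i = 54 + 17 = 71.

Step 2 — fraction explained by component i = λ_i / Σ λ:
  PC1: 54/71 = 0.7606
  PC2: 17/71 = 0.2394

Step 3 — cumulative fraction after k components = (λ_1 + ... + λ_k) / Σ λ:
  k = 1: 54/71 = 0.7606
  k = 2: (54 + 17)/71 = 71/71 = 1

Summary (fraction, with percent):

explained: PC1 0.7606 (76.06%), PC2 0.2394 (23.94%);  cumulative: 0.7606, 1


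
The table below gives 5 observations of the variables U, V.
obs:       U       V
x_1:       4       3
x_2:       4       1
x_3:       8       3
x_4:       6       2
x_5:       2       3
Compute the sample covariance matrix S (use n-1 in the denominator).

Step 1 — column means:
  mean(U) = (4 + 4 + 8 + 6 + 2) / 5 = 24/5 = 4.8
  mean(V) = (3 + 1 + 3 + 2 + 3) / 5 = 12/5 = 2.4

Step 2 — sample covariance S[i,j] = (1/(n-1)) · Σ_k (x_{k,i} - mean_i) · (x_{k,j} - mean_j), with n-1 = 4.
  S[U,U] = ((-0.8)·(-0.8) + (-0.8)·(-0.8) + (3.2)·(3.2) + (1.2)·(1.2) + (-2.8)·(-2.8)) / 4 = 20.8/4 = 5.2
  S[U,V] = ((-0.8)·(0.6) + (-0.8)·(-1.4) + (3.2)·(0.6) + (1.2)·(-0.4) + (-2.8)·(0.6)) / 4 = 0.4/4 = 0.1
  S[V,V] = ((0.6)·(0.6) + (-1.4)·(-1.4) + (0.6)·(0.6) + (-0.4)·(-0.4) + (0.6)·(0.6)) / 4 = 3.2/4 = 0.8

S is symmetric (S[j,i] = S[i,j]). Assembling:

S = [[5.2, 0.1],
 [0.1, 0.8]]


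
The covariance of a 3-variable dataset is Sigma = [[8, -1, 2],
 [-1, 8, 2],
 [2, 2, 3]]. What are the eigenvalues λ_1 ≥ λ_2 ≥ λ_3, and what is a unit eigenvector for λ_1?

Step 1 — characteristic polynomial p(λ) = det(λI - Sigma) = λ³ - tr·λ² + c_1·λ - det, where tr = trace, c_1 = sum of the principal 2×2 minors, det = det(Sigma):
  tr = 8 + 8 + 3 = 19,
  c_1 = (8·8 - (-1)²) + (8·3 - (2)²) + (8·3 - (2)²) = 63 + 20 + 20 = 103,
  det = 8·(8·3 - (2)²) - (-1)·((-1)·3 - (2)·(2)) + (2)·((-1)·(2) - 8·(2)) = 8·(20) - (-1)·(-7) + (2)·(-18) = 117.
  So p(λ) = λ³ - 19λ² + 103λ - 117.
Step 2 — look for an integer root (rational root theorem: any rational root is an integer divisor of 117). Testing λ = 9:
  p(9) = 729 - 1539 + 927 - 117 = 0  ✓
  Dividing out (λ - 9): p(λ) = (λ - 9)(λ² - 10λ + 13).
Step 3 — remaining eigenvalues from the quadratic λ² - 10λ + 13 = 0:
  Δ = 10² - 4·13 = 100 - 52 = 48,  λ = (10 ± √48)/2 = (10 ± 6.9282)/2 ≈ 8.4641 or 1.5359.
  Sorted: λ_1 = 9,  λ_2 = 8.4641,  λ_3 = 1.5359  (check: sum = 19 = tr ✓).

Step 4 — unit eigenvector for λ_1 = 9: v spans the null space of (Sigma - λ_1 I), whose rows are
  r_1 = (-1, -1, 2),  r_2 = (-1, -1, 2),  r_3 = (2, 2, -6).
  v is orthogonal to every row, so take v ∝ r_1 × r_3 = ((-1)·(-6) - (2)·(2), (2)·(2) - (-1)·(-6), (-1)·(2) - (-1)·(2)) = (2, -2, 0).
  Rescale (divide by 2): u = (1, -1, 0).
  ||u|| = √((1)² + (-1)² + (0)²) = √(2) ≈ 1.4142,  v_1 = u/||u|| ≈ (0.7071, -0.7071, 0) (||v_1|| = 1).

λ_1 = 9,  λ_2 = 8.4641,  λ_3 = 1.5359;  v_1 ≈ (0.7071, -0.7071, 0)
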